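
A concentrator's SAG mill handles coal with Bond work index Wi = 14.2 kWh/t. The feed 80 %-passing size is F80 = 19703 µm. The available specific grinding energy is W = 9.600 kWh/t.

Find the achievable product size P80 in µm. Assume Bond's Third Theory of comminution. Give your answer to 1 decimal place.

Bond:  W = 10 Wi (1/√P − 1/√F)
⇒ 1/√P80 = W/(10·Wi) + 1/√F80
  = 9.6000/(10·14.2) + 1/√19703 = 0.067606 + 0.007124 = 0.074730
P80 = (1/0.074730)² = 13.3815² = 179.07 µm

P80 = 179.1 µm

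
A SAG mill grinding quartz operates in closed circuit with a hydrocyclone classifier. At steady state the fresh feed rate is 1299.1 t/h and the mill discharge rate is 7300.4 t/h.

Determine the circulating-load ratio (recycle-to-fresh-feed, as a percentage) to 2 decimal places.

Discharge = new feed + return, hence
R = M − F = 7300.4 − 1299.1 = 6001.3 t/h
CL = 100·R/F = 100·6001.3/1299.1 = 461.96 %

CL = 461.96 %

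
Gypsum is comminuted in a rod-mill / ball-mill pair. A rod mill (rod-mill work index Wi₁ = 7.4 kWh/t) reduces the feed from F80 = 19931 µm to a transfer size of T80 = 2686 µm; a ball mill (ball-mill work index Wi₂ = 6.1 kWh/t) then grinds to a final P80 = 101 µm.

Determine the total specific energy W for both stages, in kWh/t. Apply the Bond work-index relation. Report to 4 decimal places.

W = 10 Wi (P80^-0.5 − F80^-0.5)
Stage 1 (19931→2686 µm, Wi₁=7.4): W₁ = 10·7.4·(0.019295 − 0.007083) = 0.9037 kWh/t
Stage 2 (2686→101 µm, Wi₂=6.1): W₂ = 10·6.1·(0.099504 − 0.019295) = 4.8927 kWh/t
W = W₁ + W₂ = 0.9037 + 4.8927 = 5.7964 kWh/t

W = 5.7964 kWh/t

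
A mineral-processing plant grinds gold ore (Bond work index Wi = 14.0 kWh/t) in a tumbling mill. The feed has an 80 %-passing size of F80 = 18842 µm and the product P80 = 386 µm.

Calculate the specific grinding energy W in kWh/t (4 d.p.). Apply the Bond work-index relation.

W = 6.1059 kWh/t

W = 10 Wi (1/√P80 − 1/√F80)  [Bond]
1/√386 = 0.050899;  1/√18842 = 0.007285
W = 10·14.0·(0.050899 − 0.007285) = 6.1059 kWh/t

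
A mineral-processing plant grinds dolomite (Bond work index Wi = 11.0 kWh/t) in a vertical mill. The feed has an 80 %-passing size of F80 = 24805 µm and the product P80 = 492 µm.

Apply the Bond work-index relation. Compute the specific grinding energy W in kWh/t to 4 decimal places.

W = 10·Wi·[P80^(−½) − F80^(−½)]
1/√492 = 0.045083;  1/√24805 = 0.006349
W = 10·11.0·(0.045083 − 0.006349) = 4.2608 kWh/t

W = 4.2608 kWh/t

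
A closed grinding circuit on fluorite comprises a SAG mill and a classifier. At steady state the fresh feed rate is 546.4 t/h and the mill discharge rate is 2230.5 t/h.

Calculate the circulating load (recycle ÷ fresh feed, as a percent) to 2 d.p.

Mill node: discharge = fresh + recycle.
R = M − F = 2230.5 − 546.4 = 1684.1 t/h
CL = 100·R/F = 100·1684.1/546.4 = 308.22 %

CL = 308.22 %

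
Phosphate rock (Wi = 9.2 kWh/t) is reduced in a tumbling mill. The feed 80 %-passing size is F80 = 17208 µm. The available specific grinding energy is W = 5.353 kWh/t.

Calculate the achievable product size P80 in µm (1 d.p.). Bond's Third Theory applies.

P80 = 230.9 µm

W = 10 Wi / √P80 − 10 Wi / √F80
1/√P80 = 1/√F80 + W/(10·Wi)
  = 5.3530/(10·9.2) + 1/√17208 = 0.058185 + 0.007623 = 0.065808
P80 = (1/0.065808)² = 15.1957² = 230.91 µm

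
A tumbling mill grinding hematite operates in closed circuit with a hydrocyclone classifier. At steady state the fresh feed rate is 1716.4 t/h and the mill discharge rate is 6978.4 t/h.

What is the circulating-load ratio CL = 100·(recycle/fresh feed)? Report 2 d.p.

CL = 306.57 %

M = F + R at steady state, so:
R = M − F = 6978.4 − 1716.4 = 5262.0 t/h
CL = 100·R/F = 100·5262.0/1716.4 = 306.57 %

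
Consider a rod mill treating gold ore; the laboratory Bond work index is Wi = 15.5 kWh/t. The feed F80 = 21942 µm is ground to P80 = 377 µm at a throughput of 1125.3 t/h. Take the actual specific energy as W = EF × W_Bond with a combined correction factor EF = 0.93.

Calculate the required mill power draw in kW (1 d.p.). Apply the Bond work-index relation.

W = 10·Wi·(P80^(-½) − F80^(-½))
W = 10·15.5·(1/√377 − 1/√21942) = 10·15.5·(0.044752) = 6.9365 kWh/t
W_actual = 0.93 × 6.9365 = 6.4510 kWh/t
P = W·T = 6.4510·1125.3 = 7259.3 kW

P = 7259.3 kW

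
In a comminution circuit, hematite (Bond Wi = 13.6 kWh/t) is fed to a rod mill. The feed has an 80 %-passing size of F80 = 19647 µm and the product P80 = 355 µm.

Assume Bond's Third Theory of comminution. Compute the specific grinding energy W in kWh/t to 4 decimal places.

Bond:  W = 10 Wi (1/√P − 1/√F)
1/√355 = 0.053074;  1/√19647 = 0.007134
W = 10·13.6·(0.053074 − 0.007134) = 6.2479 kWh/t

W = 6.2479 kWh/t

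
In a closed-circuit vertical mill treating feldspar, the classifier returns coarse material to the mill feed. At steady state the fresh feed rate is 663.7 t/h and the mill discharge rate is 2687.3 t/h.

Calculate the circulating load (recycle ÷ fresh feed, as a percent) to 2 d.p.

CL = 304.90 %

Mill node: discharge = fresh + recycle.
R = M − F = 2687.3 − 663.7 = 2023.6 t/h
CL = 100·R/F = 100·2023.6/663.7 = 304.90 %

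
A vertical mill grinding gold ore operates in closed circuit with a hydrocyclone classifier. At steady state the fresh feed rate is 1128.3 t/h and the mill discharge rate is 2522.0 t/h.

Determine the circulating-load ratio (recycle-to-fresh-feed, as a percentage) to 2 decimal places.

Discharge = new feed + return, hence
R = M − F = 2522.0 − 1128.3 = 1393.7 t/h
CL = 100·R/F = 100·1393.7/1128.3 = 123.52 %

CL = 123.52 %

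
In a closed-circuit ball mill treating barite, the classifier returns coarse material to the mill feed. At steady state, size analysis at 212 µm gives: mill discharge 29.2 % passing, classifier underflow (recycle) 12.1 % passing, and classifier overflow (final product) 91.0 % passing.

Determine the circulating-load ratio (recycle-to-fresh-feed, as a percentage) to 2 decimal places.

Let r = R/F. Size balance at 212 µm:
(1+r)d = ru + o → r = (o−d)/(d−u)
r = (91.0 − 29.2)/(29.2 − 12.1) = 61.8/17.1 = 3.6140
CL = 100·r = 361.40 %

CL = 361.40 %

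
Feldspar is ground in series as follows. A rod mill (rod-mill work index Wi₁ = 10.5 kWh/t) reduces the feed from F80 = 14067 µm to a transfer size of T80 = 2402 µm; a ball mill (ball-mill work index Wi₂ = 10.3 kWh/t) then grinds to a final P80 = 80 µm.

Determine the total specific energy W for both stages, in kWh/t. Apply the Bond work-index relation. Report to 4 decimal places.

W = 10 Wi / √P80 − 10 Wi / √F80
Stage 1 (14067→2402 µm, Wi₁=10.5): W₁ = 10·10.5·(0.020404 − 0.008431) = 1.2571 kWh/t
Stage 2 (2402→80 µm, Wi₂=10.3): W₂ = 10·10.3·(0.111803 − 0.020404) = 9.4141 kWh/t
W = W₁ + W₂ = 1.2571 + 9.4141 = 10.6713 kWh/t

W = 10.6713 kWh/t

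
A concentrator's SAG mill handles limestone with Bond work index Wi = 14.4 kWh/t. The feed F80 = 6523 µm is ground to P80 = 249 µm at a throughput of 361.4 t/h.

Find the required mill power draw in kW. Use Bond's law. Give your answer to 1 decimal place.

W_Bond = 10·Wi·(1/√P₈₀ − 1/√F₈₀)
W = 10·14.4·(1/√249 − 1/√6523) = 10·14.4·(0.050991) = 7.3427 kWh/t
Power = W × throughput = 7.3427 kWh/t × 361.4 t/h = 2653.6 kW

P = 2653.6 kW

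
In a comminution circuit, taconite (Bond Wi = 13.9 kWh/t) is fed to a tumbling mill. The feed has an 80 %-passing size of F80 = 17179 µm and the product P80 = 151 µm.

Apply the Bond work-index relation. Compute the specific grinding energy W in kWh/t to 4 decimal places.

W = 10.2511 kWh/t

W = 10·Wi·[P80^(−½) − F80^(−½)]
1/√151 = 0.081379;  1/√17179 = 0.007630
W = 10·13.9·(0.081379 − 0.007630) = 10.2511 kWh/t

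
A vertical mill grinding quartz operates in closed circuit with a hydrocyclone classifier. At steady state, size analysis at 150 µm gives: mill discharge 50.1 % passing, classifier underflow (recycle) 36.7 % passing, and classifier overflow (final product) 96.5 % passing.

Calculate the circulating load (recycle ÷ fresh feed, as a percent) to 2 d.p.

CL = 346.27 %

Two-product formula at 150 µm:
d + r·d = r·u + o → r(d−u) = o−d
r = (96.5 − 50.1)/(50.1 − 36.7) = 46.4/13.4 = 3.4627
CL = 100·r = 346.27 %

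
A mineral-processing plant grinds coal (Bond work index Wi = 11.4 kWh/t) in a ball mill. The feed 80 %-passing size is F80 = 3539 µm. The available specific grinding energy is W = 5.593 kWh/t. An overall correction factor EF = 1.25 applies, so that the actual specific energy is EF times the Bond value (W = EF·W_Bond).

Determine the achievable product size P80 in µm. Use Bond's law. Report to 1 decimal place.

Bond:  W = 10 Wi (1/√P − 1/√F)
W_Bond = W / EF = 5.593 / 1.25 = 4.4744 kWh/t
P80^(−½) = W_Bond/(10 Wi) + F80^(−½)
  = 4.4744/(10·11.4) + 1/√3539 = 0.039249 + 0.016810 = 0.056059
P80 = (1/0.056059)² = 17.8384² = 318.21 µm

P80 = 318.2 µm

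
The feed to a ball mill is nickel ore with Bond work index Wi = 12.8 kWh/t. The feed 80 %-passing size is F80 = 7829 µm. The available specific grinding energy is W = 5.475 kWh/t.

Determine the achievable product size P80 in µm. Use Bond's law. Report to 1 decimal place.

W = 10 Wi (1/√P80 − 1/√F80)  [Bond]
⇒ 1/√P80 = W/(10 Wi) + 1/√F80
  = 5.4750/(10·12.8) + 1/√7829 = 0.042773 + 0.011302 = 0.054075
P80 = (1/0.054075)² = 18.4928² = 341.98 µm

P80 = 342.0 µm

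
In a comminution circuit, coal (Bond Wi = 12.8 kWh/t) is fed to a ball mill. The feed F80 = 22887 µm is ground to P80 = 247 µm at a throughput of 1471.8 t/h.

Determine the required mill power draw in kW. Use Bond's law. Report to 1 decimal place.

W = 10 Wi (P80^-0.5 − F80^-0.5)
W = 10·12.8·(1/√247 − 1/√22887) = 10·12.8·(0.057018) = 7.2984 kWh/t
P = W·T = 7.2984·1471.8 = 10741.7 kW

P = 10741.7 kW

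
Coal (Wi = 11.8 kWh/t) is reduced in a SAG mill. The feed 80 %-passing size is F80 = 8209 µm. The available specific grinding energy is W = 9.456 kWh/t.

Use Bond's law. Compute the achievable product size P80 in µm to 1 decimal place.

W = 10·Wi·(P80^(-½) − F80^(-½))
⇒ 1/√P80 = W/(10·Wi) + 1/√F80
  = 9.4560/(10·11.8) + 1/√8209 = 0.080136 + 0.011037 = 0.091173
P80 = (1/0.091173)² = 10.9682² = 120.30 µm

P80 = 120.3 µm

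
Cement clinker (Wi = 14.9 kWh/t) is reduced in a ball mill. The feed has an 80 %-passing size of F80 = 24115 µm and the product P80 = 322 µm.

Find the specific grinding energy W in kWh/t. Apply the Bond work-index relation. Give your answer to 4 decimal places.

W = 7.3440 kWh/t

Bond: W = 10·Wi·(1/√P80 − 1/√F80)
1/√322 = 0.055728;  1/√24115 = 0.006440
W = 10·14.9·(0.055728 − 0.006440) = 7.3440 kWh/t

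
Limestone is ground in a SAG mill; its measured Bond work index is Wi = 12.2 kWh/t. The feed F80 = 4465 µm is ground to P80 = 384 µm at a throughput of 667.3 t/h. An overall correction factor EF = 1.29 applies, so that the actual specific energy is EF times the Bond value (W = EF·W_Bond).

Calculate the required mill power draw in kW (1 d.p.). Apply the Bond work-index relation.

Bond: W = 10·Wi·(1/√P80 − 1/√F80)
W = 10·12.2·(1/√384 − 1/√4465) = 10·12.2·(0.036066) = 4.4000 kWh/t
Corrected W = EF·W_Bond = 1.29·4.4000 = 5.6760 kWh/t
P = W·T = 5.6760·667.3 = 3787.6 kW

P = 3787.6 kW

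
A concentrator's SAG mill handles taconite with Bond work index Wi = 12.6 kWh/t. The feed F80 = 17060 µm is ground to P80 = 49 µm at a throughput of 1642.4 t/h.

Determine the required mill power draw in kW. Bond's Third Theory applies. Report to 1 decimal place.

P = 27978.8 kW

W_Bond = 10·Wi·(1/√P₈₀ − 1/√F₈₀)
W = 10·12.6·(1/√49 − 1/√17060) = 10·12.6·(0.135201) = 17.0353 kWh/t
P = W·T = 17.0353·1642.4 = 27978.8 kW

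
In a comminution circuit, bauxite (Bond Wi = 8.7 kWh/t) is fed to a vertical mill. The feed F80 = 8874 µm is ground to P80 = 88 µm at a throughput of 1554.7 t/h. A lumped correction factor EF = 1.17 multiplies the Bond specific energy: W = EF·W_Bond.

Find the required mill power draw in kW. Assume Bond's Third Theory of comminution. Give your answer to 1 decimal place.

P = 15189.9 kW

Bond:  W = 10 Wi (1/√P − 1/√F)
W = 10·8.7·(1/√88 − 1/√8874) = 10·8.7·(0.095985) = 8.3507 kWh/t
With EF = 1.17: W = 8.3507·1.17 = 9.7703 kWh/t
Mill draw = 9.7703 × 1554.7 = 15189.9 kW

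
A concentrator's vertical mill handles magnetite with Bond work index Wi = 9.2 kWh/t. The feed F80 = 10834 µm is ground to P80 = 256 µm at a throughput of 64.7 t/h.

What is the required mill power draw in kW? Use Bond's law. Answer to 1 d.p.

P = 314.8 kW

W_Bond = 10·Wi·(1/√P₈₀ − 1/√F₈₀)
W = 10·9.2·(1/√256 − 1/√10834) = 10·9.2·(0.052893) = 4.8661 kWh/t
Mill draw = 4.8661 × 64.7 = 314.8 kW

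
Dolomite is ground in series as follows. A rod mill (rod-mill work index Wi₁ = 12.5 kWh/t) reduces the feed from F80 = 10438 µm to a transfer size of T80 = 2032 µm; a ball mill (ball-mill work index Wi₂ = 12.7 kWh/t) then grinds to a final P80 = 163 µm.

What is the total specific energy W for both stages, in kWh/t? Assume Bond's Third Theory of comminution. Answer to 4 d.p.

W = 8.6795 kWh/t

W_Bond = 10·Wi·(1/√P₈₀ − 1/√F₈₀)
Stage 1 (10438→2032 µm, Wi₁=12.5): W₁ = 10·12.5·(0.022184 − 0.009788) = 1.5495 kWh/t
Stage 2 (2032→163 µm, Wi₂=12.7): W₂ = 10·12.7·(0.078326 − 0.022184) = 7.1301 kWh/t
W = W₁ + W₂ = 1.5495 + 7.1301 = 8.6795 kWh/t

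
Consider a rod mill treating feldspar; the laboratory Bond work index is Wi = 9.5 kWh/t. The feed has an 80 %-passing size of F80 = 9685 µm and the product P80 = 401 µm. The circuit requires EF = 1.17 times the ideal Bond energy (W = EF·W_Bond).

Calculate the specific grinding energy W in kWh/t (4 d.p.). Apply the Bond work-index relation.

Bond: W = 10·Wi·(1/√P80 − 1/√F80)
1/√401 = 0.049938;  1/√9685 = 0.010161
W = 10·9.5·(0.049938 − 0.010161) = 3.7787 kWh/t
Corrected W = EF·W_Bond = 1.17·3.7787 = 4.4211 kWh/t

W = 4.4211 kWh/t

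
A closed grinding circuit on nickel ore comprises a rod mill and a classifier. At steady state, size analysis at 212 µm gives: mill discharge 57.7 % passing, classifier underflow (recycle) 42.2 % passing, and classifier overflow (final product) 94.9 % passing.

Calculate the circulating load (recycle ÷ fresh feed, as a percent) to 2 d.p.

Let r = R/F. Size balance at 212 µm:
d + r·d = r·u + o → r(d−u) = o−d
r = (94.9 − 57.7)/(57.7 − 42.2) = 37.2/15.5 = 2.4000
CL = 100·r = 240.00 %

CL = 240.00 %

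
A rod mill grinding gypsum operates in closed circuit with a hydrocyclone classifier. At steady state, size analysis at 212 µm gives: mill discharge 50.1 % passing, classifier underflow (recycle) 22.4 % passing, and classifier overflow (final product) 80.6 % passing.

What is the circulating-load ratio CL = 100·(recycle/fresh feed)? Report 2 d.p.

Mass balance on the −212 µm fraction:
(1+r)d = ru + o → r = (o−d)/(d−u)
r = (80.6 − 50.1)/(50.1 − 22.4) = 30.5/27.7 = 1.1011
CL = 100·r = 110.11 %

CL = 110.11 %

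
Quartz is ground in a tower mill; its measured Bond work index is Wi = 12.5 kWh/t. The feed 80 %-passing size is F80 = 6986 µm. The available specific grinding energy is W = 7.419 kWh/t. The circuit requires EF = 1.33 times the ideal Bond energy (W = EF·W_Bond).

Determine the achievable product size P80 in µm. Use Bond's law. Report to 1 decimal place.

P80 = 312.3 µm

W = 10 Wi / √P80 − 10 Wi / √F80
W_Bond = W / EF = 7.419 / 1.33 = 5.5782 kWh/t
1/√P80 = 1/√F80 + W_Bond/(10·Wi)
  = 5.5782/(10·12.5) + 1/√6986 = 0.044626 + 0.011964 = 0.056590
P80 = (1/0.056590)² = 17.6710² = 312.27 µm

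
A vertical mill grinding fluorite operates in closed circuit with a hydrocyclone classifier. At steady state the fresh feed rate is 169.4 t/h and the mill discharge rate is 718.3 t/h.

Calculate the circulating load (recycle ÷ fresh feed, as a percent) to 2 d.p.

CL = 324.03 %

Steady state: M = F + R.
R = M − F = 718.3 − 169.4 = 548.9 t/h
CL = 100·R/F = 100·548.9/169.4 = 324.03 %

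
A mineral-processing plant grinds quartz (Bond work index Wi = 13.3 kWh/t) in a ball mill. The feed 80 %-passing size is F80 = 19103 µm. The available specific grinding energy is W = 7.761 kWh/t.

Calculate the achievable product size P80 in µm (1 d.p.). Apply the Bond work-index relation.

P80 = 232.5 µm

W = 10 Wi (P80^-0.5 − F80^-0.5)
P80^(−½) = W/(10 Wi) + F80^(−½)
  = 7.7610/(10·13.3) + 1/√19103 = 0.058353 + 0.007235 = 0.065589
P80 = (1/0.065589)² = 15.2466² = 232.46 µm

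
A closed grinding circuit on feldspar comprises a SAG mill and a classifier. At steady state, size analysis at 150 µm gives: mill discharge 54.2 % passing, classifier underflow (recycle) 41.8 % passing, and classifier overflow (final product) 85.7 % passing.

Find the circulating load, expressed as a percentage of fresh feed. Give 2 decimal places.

Balance %-passing 150 µm (r = R/F):
d + r·d = r·u + o → r(d−u) = o−d
r = (85.7 − 54.2)/(54.2 − 41.8) = 31.5/12.4 = 2.5403
CL = 100·r = 254.03 %

CL = 254.03 %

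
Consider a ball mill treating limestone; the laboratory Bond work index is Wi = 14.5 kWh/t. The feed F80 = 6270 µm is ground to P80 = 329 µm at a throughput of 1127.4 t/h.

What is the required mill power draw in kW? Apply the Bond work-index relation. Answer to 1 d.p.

P = 6948.1 kW

W = 10 Wi / √P80 − 10 Wi / √F80
W = 10·14.5·(1/√329 − 1/√6270) = 10·14.5·(0.042503) = 6.1629 kWh/t
P = W·T = 6.1629·1127.4 = 6948.1 kW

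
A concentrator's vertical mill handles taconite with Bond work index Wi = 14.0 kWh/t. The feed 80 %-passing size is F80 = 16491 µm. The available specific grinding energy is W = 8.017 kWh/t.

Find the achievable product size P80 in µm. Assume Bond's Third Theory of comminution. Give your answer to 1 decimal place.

P80 = 236.3 µm

Bond:  W = 10 Wi (1/√P − 1/√F)
1/√P80 = 1/√F80 + W/(10·Wi)
  = 8.0170/(10·14.0) + 1/√16491 = 0.057264 + 0.007787 = 0.065051
P80 = (1/0.065051)² = 15.3725² = 236.31 µm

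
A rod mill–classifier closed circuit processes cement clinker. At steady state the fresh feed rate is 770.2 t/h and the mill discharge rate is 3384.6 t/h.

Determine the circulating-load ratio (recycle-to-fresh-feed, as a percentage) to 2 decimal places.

Mill node: discharge = fresh + recycle.
R = M − F = 3384.6 − 770.2 = 2614.4 t/h
CL = 100·R/F = 100·2614.4/770.2 = 339.44 %

CL = 339.44 %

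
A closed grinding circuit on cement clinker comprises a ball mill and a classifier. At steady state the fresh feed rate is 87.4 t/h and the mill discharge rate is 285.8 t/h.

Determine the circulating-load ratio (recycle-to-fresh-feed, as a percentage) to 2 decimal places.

Mill node: discharge = fresh + recycle.
R = M − F = 285.8 − 87.4 = 198.4 t/h
CL = 100·R/F = 100·198.4/87.4 = 227.00 %

CL = 227.00 %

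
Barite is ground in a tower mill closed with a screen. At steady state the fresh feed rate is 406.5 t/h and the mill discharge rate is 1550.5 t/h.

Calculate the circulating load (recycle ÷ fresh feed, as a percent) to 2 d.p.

Steady state: M = F + R.
R = M − F = 1550.5 − 406.5 = 1144.0 t/h
CL = 100·R/F = 100·1144.0/406.5 = 281.43 %

CL = 281.43 %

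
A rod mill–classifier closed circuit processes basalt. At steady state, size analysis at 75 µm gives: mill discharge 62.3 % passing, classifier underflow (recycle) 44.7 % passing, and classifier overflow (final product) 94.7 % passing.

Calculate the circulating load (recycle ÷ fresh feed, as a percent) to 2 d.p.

CL = 184.09 %

Balance %-passing 75 µm (r = R/F):
Fd + Rd = Ru + Fo ⇒ R/F = (o−d)/(d−u)
r = (94.7 − 62.3)/(62.3 − 44.7) = 32.4/17.6 = 1.8409
CL = 100·r = 184.09 %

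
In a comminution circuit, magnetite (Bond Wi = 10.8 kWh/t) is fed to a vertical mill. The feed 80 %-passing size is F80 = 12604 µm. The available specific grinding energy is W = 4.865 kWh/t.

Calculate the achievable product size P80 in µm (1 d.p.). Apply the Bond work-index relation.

P80 = 343.5 µm

W_Bond = 10·Wi·(1/√P₈₀ − 1/√F₈₀)
1/√P80 = 1/√F80 + W/(10·Wi)
  = 4.8650/(10·10.8) + 1/√12604 = 0.045046 + 0.008907 = 0.053954
P80 = (1/0.053954)² = 18.5344² = 343.53 µm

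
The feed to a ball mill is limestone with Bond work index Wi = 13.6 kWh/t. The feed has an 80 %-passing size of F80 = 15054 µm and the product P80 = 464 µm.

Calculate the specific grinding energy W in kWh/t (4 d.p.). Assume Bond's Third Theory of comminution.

W = 5.2052 kWh/t

W = 10 Wi (1/√P80 − 1/√F80)  [Bond]
1/√464 = 0.046424;  1/√15054 = 0.008150
W = 10·13.6·(0.046424 − 0.008150) = 5.2052 kWh/t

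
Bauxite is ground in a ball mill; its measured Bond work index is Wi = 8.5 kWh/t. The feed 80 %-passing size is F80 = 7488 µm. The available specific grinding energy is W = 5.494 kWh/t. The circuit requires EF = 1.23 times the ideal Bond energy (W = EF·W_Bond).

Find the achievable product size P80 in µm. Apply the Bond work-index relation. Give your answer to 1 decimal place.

P80 = 243.3 µm

W = 10 Wi (P80^-0.5 − F80^-0.5)
W_Bond = W / EF = 5.494 / 1.23 = 4.4667 kWh/t
P80^-0.5 = F80^-0.5 + W_Bond/(10 Wi)
  = 4.4667/(10·8.5) + 1/√7488 = 0.052549 + 0.011556 = 0.064105
P80 = (1/0.064105)² = 15.5993² = 243.34 µm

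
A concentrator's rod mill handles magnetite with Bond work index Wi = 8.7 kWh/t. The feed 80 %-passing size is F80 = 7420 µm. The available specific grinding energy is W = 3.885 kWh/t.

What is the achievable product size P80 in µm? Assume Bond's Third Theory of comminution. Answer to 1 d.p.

W = 10 Wi / √P80 − 10 Wi / √F80
1/√P80 = 1/√F80 + W/(10·Wi)
  = 3.8850/(10·8.7) + 1/√7420 = 0.044655 + 0.011609 = 0.056264
P80 = (1/0.056264)² = 17.7733² = 315.89 µm

P80 = 315.9 µm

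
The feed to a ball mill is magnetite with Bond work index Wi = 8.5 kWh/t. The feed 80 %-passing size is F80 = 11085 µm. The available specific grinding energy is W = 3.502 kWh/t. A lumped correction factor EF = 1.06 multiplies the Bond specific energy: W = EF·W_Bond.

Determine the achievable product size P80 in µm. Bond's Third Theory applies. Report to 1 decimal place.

P80 = 427.5 µm

W_Bond = 10·Wi·(1/√P₈₀ − 1/√F₈₀)
W_Bond = W / EF = 3.502 / 1.06 = 3.3038 kWh/t
P80^(−½) = W_Bond/(10 Wi) + F80^(−½)
  = 3.3038/(10·8.5) + 1/√11085 = 0.038868 + 0.009498 = 0.048366
P80 = (1/0.048366)² = 20.6757² = 427.49 µm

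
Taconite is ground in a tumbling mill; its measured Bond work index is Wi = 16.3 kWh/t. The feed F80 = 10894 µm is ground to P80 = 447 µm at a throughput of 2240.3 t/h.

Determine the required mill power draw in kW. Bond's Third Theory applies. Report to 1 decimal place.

P = 13773.2 kW

W = 10 Wi / √P80 − 10 Wi / √F80
W = 10·16.3·(1/√447 − 1/√10894) = 10·16.3·(0.037717) = 6.1479 kWh/t
Mill draw = 6.1479 × 2240.3 = 13773.2 kW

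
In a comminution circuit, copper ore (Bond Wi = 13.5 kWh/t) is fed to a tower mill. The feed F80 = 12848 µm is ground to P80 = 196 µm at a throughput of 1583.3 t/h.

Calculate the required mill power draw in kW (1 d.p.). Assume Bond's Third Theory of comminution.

W = 10 Wi / √P80 − 10 Wi / √F80
W = 10·13.5·(1/√196 − 1/√12848) = 10·13.5·(0.062606) = 8.4518 kWh/t
P = W·T = 8.4518·1583.3 = 13381.8 kW

P = 13381.8 kW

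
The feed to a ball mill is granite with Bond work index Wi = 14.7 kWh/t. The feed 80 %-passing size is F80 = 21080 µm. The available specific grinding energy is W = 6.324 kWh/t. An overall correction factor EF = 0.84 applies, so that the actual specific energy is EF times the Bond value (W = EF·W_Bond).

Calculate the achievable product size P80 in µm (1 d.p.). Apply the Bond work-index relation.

P80 = 296.2 µm

W = 10 Wi / √P80 − 10 Wi / √F80
W_Bond = W / EF = 6.324 / 0.84 = 7.5286 kWh/t
⇒ 1/√P80 = W_Bond/(10 Wi) + 1/√F80
  = 7.5286/(10·14.7) + 1/√21080 = 0.051215 + 0.006888 = 0.058102
P80 = (1/0.058102)² = 17.2110² = 296.22 µm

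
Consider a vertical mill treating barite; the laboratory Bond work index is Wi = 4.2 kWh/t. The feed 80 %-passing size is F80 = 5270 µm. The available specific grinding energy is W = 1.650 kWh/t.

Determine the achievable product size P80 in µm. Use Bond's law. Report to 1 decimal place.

W = 10 Wi (1/√P80 − 1/√F80)  [Bond]
1/√P80 = 1/√F80 + W/(10·Wi)
  = 1.6500/(10·4.2) + 1/√5270 = 0.039286 + 0.013775 = 0.053061
P80 = (1/0.053061)² = 18.8463² = 355.18 µm

P80 = 355.2 µm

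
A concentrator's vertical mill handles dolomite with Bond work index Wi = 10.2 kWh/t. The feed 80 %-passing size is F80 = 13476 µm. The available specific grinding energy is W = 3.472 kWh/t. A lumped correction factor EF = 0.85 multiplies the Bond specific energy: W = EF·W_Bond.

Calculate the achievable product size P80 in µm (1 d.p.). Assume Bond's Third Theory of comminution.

P80 = 422.3 µm

W = 10 Wi (P80^-0.5 − F80^-0.5)
W_Bond = W / EF = 3.472 / 0.85 = 4.0847 kWh/t
⇒ 1/√P80 = W_Bond/(10·Wi) + 1/√F80
  = 4.0847/(10·10.2) + 1/√13476 = 0.040046 + 0.008614 = 0.048660
P80 = (1/0.048660)² = 20.5506² = 422.33 µm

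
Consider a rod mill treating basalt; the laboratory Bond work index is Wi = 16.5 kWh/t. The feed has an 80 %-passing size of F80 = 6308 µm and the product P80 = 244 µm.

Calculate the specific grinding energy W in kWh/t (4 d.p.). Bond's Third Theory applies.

W = 10·Wi·[P80^(−½) − F80^(−½)]
1/√244 = 0.064018;  1/√6308 = 0.012591
W = 10·16.5·(0.064018 − 0.012591) = 8.4856 kWh/t

W = 8.4856 kWh/t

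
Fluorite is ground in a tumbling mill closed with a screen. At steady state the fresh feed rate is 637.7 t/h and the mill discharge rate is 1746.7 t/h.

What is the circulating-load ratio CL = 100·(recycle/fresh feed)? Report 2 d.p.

M = F + R at steady state, so:
R = M − F = 1746.7 − 637.7 = 1109.0 t/h
CL = 100·R/F = 100·1109.0/637.7 = 173.91 %

CL = 173.91 %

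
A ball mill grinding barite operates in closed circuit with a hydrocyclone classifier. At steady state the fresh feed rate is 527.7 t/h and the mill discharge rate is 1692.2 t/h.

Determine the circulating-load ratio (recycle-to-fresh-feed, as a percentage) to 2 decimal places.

CL = 220.67 %

Mill node: discharge = fresh + recycle.
R = M − F = 1692.2 − 527.7 = 1164.5 t/h
CL = 100·R/F = 100·1164.5/527.7 = 220.67 %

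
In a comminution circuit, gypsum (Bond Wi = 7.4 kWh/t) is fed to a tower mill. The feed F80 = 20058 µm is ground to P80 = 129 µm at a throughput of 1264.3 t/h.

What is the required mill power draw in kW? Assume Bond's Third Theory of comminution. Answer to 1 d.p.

W = 10·Wi·[P80^(−½) − F80^(−½)]
W = 10·7.4·(1/√129 − 1/√20058) = 10·7.4·(0.080984) = 5.9928 kWh/t
P_mill = W·ṁ = 5.9928·1264.3 = 7576.7 kW

P = 7576.7 kW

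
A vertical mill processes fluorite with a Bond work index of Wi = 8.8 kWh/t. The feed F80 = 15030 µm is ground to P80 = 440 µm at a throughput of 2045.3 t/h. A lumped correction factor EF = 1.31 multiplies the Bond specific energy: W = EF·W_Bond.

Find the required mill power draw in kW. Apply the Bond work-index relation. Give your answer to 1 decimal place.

P = 9317.2 kW

W = 10·Wi·[P80^(−½) − F80^(−½)]
W = 10·8.8·(1/√440 − 1/√15030) = 10·8.8·(0.039516) = 3.4774 kWh/t
W_actual = 1.31 × 3.4774 = 4.5554 kWh/t
P = W·T = 4.5554·2045.3 = 9317.2 kW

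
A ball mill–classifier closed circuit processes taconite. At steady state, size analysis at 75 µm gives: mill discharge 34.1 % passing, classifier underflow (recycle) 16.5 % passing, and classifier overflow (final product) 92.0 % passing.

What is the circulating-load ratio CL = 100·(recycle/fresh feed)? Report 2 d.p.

Two-product formula at 75 µm:
Fd + Rd = Ru + Fo ⇒ R/F = (o−d)/(d−u)
r = (92.0 − 34.1)/(34.1 − 16.5) = 57.9/17.6 = 3.2898
CL = 100·r = 328.98 %

CL = 328.98 %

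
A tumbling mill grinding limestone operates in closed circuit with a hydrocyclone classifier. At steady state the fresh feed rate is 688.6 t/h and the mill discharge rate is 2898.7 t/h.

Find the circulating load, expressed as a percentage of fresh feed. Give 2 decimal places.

CL = 320.96 %

M = F + R at steady state, so:
R = M − F = 2898.7 − 688.6 = 2210.1 t/h
CL = 100·R/F = 100·2210.1/688.6 = 320.96 %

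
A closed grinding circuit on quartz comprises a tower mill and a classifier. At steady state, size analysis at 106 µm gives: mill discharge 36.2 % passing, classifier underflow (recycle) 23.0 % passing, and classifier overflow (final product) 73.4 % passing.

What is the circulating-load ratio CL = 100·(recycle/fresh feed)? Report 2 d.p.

CL = 281.82 %

Classifier node, passing 106 µm:
Fd + Rd = Ru + Fo ⇒ R/F = (o−d)/(d−u)
r = (73.4 − 36.2)/(36.2 − 23.0) = 37.2/13.2 = 2.8182
CL = 100·r = 281.82 %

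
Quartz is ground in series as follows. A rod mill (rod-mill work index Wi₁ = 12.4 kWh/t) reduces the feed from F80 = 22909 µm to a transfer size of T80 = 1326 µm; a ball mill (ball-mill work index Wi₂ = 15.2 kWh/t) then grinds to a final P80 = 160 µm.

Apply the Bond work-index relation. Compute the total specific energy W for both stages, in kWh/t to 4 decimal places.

W = 10·Wi·[P80^(−½) − F80^(−½)]
Stage 1 (22909→1326 µm, Wi₁=12.4): W₁ = 10·12.4·(0.027462 − 0.006607) = 2.5860 kWh/t
Stage 2 (1326→160 µm, Wi₂=15.2): W₂ = 10·15.2·(0.079057 − 0.027462) = 7.8425 kWh/t
W = W₁ + W₂ = 2.5860 + 7.8425 = 10.4285 kWh/t

W = 10.4285 kWh/t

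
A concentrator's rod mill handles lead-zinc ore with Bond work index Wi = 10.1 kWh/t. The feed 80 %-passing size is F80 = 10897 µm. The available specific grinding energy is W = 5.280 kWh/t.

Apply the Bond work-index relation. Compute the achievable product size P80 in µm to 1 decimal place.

W = 10·Wi·[P80^(−½) − F80^(−½)]
⇒ 1/√P80 = W/(10·Wi) + 1/√F80
  = 5.2800/(10·10.1) + 1/√10897 = 0.052277 + 0.009580 = 0.061857
P80 = (1/0.061857)² = 16.1664² = 261.35 µm

P80 = 261.4 µm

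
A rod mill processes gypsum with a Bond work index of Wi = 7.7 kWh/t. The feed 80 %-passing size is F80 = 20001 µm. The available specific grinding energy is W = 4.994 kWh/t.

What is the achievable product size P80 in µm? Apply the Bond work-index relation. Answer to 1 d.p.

P80 = 193.3 µm

Bond: W = 10·Wi·(1/√P80 − 1/√F80)
P80^(−½) = W/(10 Wi) + F80^(−½)
  = 4.9940/(10·7.7) + 1/√20001 = 0.064857 + 0.007071 = 0.071928
P80 = (1/0.071928)² = 13.9028² = 193.29 µm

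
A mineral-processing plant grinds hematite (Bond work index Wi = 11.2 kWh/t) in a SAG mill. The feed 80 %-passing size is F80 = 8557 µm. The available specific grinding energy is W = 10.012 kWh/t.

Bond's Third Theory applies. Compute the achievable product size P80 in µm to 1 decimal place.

W = 10 Wi (1/√P80 − 1/√F80)  [Bond]
P80^-0.5 = F80^-0.5 + W/(10 Wi)
  = 10.0120/(10·11.2) + 1/√8557 = 0.089393 + 0.010810 = 0.100203
P80 = (1/0.100203)² = 9.9797² = 99.59 µm

P80 = 99.6 µm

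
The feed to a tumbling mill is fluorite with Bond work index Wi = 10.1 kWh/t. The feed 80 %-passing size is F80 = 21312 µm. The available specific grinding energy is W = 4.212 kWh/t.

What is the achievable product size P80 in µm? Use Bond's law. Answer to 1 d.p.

Bond: W = 10·Wi·(1/√P80 − 1/√F80)
P80^-0.5 = F80^-0.5 + W/(10 Wi)
  = 4.2120/(10·10.1) + 1/√21312 = 0.041703 + 0.006850 = 0.048553
P80 = (1/0.048553)² = 20.5961² = 424.20 µm

P80 = 424.2 µm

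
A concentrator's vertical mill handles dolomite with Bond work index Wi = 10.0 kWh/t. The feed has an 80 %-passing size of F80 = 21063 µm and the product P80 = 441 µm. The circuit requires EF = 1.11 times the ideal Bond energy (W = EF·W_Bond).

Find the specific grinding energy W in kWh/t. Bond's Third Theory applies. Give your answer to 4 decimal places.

W = 10·Wi·[P80^(−½) − F80^(−½)]
1/√441 = 0.047619;  1/√21063 = 0.006890
W = 10·10.0·(0.047619 − 0.006890) = 4.0729 kWh/t
With EF = 1.11: W = 4.0729·1.11 = 4.5209 kWh/t

W = 4.5209 kWh/t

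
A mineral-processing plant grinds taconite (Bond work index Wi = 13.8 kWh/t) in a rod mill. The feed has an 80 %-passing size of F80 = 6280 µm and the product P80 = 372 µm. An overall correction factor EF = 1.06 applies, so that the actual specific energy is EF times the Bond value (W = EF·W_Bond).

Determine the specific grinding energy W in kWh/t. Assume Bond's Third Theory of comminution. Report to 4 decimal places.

W = 5.7384 kWh/t

Bond:  W = 10 Wi (1/√P − 1/√F)
1/√372 = 0.051848;  1/√6280 = 0.012619
W = 10·13.8·(0.051848 − 0.012619) = 5.4136 kWh/t
Corrected W = EF·W_Bond = 1.06·5.4136 = 5.7384 kWh/t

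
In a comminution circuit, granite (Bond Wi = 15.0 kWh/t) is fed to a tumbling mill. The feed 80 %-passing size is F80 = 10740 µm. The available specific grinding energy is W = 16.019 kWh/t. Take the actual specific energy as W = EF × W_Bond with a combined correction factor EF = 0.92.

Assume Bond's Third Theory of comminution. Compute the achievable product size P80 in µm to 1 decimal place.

P80 = 63.3 µm

W = 10 Wi (P80^-0.5 − F80^-0.5)
W_Bond = W / EF = 16.019 / 0.92 = 17.4120 kWh/t
⇒ 1/√P80 = W_Bond/(10 Wi) + 1/√F80
  = 17.4120/(10·15.0) + 1/√10740 = 0.116080 + 0.009649 = 0.125729
P80 = (1/0.125729)² = 7.9536² = 63.26 µm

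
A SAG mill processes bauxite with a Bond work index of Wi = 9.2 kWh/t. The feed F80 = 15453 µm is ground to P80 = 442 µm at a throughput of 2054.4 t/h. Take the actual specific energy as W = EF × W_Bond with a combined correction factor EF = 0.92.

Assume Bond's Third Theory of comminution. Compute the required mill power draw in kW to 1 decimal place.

Bond: W = 10·Wi·(1/√P80 − 1/√F80)
W = 10·9.2·(1/√442 − 1/√15453) = 10·9.2·(0.039521) = 3.6359 kWh/t
W_actual = 0.92 × 3.6359 = 3.3450 kWh/t
Mill draw = 3.3450 × 2054.4 = 6872.0 kW

P = 6872.0 kW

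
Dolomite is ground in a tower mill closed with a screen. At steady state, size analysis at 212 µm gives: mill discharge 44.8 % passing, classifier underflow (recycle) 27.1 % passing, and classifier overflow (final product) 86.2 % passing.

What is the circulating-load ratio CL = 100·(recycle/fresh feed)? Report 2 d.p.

Classifier node, passing 212 µm:
d + r·d = r·u + o → r(d−u) = o−d
r = (86.2 − 44.8)/(44.8 − 27.1) = 41.4/17.7 = 2.3390
CL = 100·r = 233.90 %

CL = 233.90 %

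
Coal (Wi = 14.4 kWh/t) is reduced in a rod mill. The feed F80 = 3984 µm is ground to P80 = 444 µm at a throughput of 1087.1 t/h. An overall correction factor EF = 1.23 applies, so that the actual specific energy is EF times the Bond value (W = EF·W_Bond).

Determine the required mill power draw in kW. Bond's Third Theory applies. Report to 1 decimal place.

Bond:  W = 10 Wi (1/√P − 1/√F)
W = 10·14.4·(1/√444 − 1/√3984) = 10·14.4·(0.031615) = 4.5525 kWh/t
With EF = 1.23: W = 4.5525·1.23 = 5.5996 kWh/t
Power = W × throughput = 5.5996 kWh/t × 1087.1 t/h = 6087.3 kW

P = 6087.3 kW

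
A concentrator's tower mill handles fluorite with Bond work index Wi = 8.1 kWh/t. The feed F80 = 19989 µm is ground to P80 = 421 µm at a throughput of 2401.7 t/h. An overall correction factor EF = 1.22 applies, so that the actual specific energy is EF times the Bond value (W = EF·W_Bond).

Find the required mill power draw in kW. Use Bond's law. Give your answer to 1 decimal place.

P = 9888.4 kW

W = 10·Wi·[P80^(−½) − F80^(−½)]
W = 10·8.1·(1/√421 − 1/√19989) = 10·8.1·(0.041664) = 3.3748 kWh/t
Corrected W = EF·W_Bond = 1.22·3.3748 = 4.1172 kWh/t
P_mill = W·ṁ = 4.1172·2401.7 = 9888.4 kW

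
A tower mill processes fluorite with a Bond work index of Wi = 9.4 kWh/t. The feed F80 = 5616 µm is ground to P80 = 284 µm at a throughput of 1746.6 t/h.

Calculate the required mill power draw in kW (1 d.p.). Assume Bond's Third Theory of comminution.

W = 10 Wi / √P80 − 10 Wi / √F80
W = 10·9.4·(1/√284 − 1/√5616) = 10·9.4·(0.045995) = 4.3235 kWh/t
Power = W × throughput = 4.3235 kWh/t × 1746.6 t/h = 7551.5 kW

P = 7551.5 kW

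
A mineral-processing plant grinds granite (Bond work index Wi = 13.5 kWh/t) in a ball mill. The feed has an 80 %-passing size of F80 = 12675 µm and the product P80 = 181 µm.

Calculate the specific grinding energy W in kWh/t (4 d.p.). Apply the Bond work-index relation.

W = 8.8354 kWh/t

W = 10·Wi·[P80^(−½) − F80^(−½)]
1/√181 = 0.074329;  1/√12675 = 0.008882
W = 10·13.5·(0.074329 − 0.008882) = 8.8354 kWh/t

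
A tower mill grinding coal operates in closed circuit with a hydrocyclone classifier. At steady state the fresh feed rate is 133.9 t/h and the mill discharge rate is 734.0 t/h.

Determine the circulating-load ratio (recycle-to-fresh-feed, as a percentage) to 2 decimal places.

CL = 448.17 %

Steady state: M = F + R.
R = M − F = 734.0 − 133.9 = 600.1 t/h
CL = 100·R/F = 100·600.1/133.9 = 448.17 %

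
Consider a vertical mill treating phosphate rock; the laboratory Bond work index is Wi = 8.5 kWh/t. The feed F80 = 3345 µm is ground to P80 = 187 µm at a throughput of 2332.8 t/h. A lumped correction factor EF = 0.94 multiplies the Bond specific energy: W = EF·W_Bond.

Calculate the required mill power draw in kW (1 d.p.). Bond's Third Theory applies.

Bond: W = 10·Wi·(1/√P80 − 1/√F80)
W = 10·8.5·(1/√187 − 1/√3345) = 10·8.5·(0.055837) = 4.7461 kWh/t
Corrected W = EF·W_Bond = 0.94·4.7461 = 4.4614 kWh/t
Mill draw = 4.4614 × 2332.8 = 10407.5 kW

P = 10407.5 kW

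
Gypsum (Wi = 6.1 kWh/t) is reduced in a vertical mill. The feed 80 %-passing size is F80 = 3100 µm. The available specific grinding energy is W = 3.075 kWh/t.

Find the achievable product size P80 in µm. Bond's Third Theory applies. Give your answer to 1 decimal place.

P80 = 213.9 µm

W = 10·Wi·(P80^(-½) − F80^(-½))
⇒ 1/√P80 = W/(10·Wi) + 1/√F80
  = 3.0750/(10·6.1) + 1/√3100 = 0.050410 + 0.017961 = 0.068370
P80 = (1/0.068370)² = 14.6262² = 213.93 µm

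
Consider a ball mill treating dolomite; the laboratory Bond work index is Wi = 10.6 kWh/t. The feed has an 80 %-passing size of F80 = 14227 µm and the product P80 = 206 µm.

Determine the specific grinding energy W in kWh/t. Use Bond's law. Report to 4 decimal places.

W = 6.4967 kWh/t

W = 10 Wi / √P80 − 10 Wi / √F80
1/√206 = 0.069673;  1/√14227 = 0.008384
W = 10·10.6·(0.069673 − 0.008384) = 6.4967 kWh/t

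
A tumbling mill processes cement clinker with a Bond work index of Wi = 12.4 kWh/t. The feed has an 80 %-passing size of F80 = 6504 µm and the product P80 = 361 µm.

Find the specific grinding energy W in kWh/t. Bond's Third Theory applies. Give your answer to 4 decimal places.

W = 10 Wi (1/√P80 − 1/√F80)  [Bond]
1/√361 = 0.052632;  1/√6504 = 0.012400
W = 10·12.4·(0.052632 − 0.012400) = 4.9888 kWh/t

W = 4.9888 kWh/t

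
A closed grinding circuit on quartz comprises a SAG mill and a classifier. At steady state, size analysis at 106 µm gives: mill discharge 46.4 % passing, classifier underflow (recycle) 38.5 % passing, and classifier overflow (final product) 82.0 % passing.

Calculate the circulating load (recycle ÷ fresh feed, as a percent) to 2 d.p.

Two-product formula at 106 µm:
(1+r)·d = r·u + o ⇒ r = (o−d)/(d−u)
r = (82.0 − 46.4)/(46.4 − 38.5) = 35.6/7.9 = 4.5063
CL = 100·r = 450.63 %

CL = 450.63 %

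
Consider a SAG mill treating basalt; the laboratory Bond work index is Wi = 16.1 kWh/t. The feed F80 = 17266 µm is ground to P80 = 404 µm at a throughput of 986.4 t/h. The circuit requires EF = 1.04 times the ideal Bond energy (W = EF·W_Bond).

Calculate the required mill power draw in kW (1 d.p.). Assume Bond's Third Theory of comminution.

P = 6960.2 kW

W = 10 Wi (P80^-0.5 − F80^-0.5)
W = 10·16.1·(1/√404 − 1/√17266) = 10·16.1·(0.042142) = 6.7848 kWh/t
Corrected W = EF·W_Bond = 1.04·6.7848 = 7.0562 kWh/t
Mill draw = 7.0562 × 986.4 = 6960.2 kW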